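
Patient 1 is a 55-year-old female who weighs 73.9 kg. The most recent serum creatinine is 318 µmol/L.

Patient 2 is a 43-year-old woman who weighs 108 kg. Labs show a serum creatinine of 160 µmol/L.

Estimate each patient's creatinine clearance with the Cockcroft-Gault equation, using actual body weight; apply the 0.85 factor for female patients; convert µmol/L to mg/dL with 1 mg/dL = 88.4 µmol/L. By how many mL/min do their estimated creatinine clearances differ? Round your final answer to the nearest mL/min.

48 mL/min

Patient 1: SCr = 318 / 88.4 = 3.597 mg/dL
Patient 1: CrCl = (140 − 55) × 73.9 / (72 × 3.597) × 0.85 = 6281.5 / 258.98 × 0.85 ≈ 20.6 mL/min
Patient 2: SCr = 160 / 88.4 = 1.81 mg/dL
Patient 2: CrCl = (140 − 43) × 108 / (72 × 1.81) × 0.85 = 10476.0 / 130.32 × 0.85 ≈ 68.3 mL/min
|20.6 − 68.3| = 47.7 mL/min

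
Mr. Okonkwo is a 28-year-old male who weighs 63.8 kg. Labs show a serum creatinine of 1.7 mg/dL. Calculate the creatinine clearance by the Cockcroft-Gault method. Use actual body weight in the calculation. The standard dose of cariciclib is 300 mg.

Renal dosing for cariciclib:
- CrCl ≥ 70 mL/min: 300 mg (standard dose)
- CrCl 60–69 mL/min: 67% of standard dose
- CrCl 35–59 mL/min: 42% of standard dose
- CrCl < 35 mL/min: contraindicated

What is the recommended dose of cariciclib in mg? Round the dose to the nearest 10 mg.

CrCl = (140 − 28) × 63.8 / (72 × 1.7) = 7145.6 / 122.40 ≈ 58.4 mL/min
CrCl ≈ 58 mL/min → bracket 35–59 mL/min.
42% of 300 mg = 126 mg → 130 mg

130 mg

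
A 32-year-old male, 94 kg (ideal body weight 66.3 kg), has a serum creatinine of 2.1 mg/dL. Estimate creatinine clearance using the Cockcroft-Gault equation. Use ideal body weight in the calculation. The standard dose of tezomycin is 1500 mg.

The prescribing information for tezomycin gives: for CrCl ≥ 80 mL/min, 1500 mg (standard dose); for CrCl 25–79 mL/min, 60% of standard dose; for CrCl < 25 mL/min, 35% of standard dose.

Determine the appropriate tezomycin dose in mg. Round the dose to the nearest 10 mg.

CrCl = (140 − 32) × 66.3 / (72 × 2.1) = 7160.4 / 151.20 ≈ 47.4 mL/min
CrCl ≈ 47 mL/min → bracket 25–79 mL/min.
60% of 1500 mg = 900 mg

900 mg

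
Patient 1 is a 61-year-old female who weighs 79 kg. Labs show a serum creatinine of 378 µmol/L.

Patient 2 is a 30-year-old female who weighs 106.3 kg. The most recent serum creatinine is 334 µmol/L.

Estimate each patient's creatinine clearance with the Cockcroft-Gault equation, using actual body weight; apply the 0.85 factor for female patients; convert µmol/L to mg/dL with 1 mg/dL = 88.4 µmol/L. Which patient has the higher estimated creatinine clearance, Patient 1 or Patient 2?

Patient 2

Patient 1: SCr = 378 / 88.4 = 4.276 mg/dL
Patient 1: CrCl = (140 − 61) × 79 / (72 × 4.276) × 0.85 = 6241.0 / 307.87 × 0.85 ≈ 17.2 mL/min
Patient 2: SCr = 334 / 88.4 = 3.778 mg/dL
Patient 2: CrCl = (140 − 30) × 106.3 / (72 × 3.778) × 0.85 = 11693.0 / 272.02 × 0.85 ≈ 36.5 mL/min
17.2 vs 36.5 mL/min → Patient 2 is higher.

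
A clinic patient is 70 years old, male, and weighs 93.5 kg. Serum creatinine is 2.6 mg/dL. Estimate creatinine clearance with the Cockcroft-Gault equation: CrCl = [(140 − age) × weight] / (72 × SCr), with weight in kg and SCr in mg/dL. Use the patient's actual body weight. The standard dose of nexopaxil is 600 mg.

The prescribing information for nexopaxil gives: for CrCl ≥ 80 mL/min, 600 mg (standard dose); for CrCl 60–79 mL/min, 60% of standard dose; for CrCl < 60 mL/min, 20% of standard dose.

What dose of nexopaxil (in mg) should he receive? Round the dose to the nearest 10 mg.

CrCl = (140 − 70) × 93.5 / (72 × 2.6) = 6545.0 / 187.20 ≈ 35.0 mL/min
CrCl ≈ 35 mL/min → bracket < 60 mL/min.
20% of 600 mg = 120 mg

120 mg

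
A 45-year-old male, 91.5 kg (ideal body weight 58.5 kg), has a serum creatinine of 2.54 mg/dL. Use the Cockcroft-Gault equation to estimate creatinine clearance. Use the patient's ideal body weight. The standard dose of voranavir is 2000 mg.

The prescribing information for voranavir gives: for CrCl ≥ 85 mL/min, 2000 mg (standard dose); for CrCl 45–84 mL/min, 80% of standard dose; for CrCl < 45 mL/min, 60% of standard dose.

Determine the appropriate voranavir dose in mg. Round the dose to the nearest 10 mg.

CrCl = (140 − 45) × 58.5 / (72 × 2.54) = 5557.5 / 182.88 ≈ 30.4 mL/min
CrCl ≈ 30 mL/min → bracket < 45 mL/min.
60% of 2000 mg = 1200 mg

1200 mg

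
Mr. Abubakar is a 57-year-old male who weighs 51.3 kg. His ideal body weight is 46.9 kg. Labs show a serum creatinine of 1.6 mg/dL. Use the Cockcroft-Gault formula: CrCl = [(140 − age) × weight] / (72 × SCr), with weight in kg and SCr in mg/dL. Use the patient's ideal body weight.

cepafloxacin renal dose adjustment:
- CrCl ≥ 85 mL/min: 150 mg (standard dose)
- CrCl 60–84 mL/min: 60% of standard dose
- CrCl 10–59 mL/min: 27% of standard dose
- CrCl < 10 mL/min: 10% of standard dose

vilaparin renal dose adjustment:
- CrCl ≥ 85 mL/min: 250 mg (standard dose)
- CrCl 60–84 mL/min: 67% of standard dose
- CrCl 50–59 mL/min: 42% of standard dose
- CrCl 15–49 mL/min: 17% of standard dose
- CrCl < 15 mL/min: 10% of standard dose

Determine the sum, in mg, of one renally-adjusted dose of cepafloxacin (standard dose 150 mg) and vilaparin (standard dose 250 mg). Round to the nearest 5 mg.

CrCl = (140 − 57) × 46.9 / (72 × 1.6) = 3892.7 / 115.20 ≈ 33.8 mL/min
CrCl ≈ 34 mL/min.
cepafloxacin: 10–59 mL/min → 27% of 150 mg = 40.5 mg.
vilaparin: 15–49 mL/min → 17% of 250 mg = 42.5 mg.
Total = 40.5 + 42.5 = 83 mg.

85 mg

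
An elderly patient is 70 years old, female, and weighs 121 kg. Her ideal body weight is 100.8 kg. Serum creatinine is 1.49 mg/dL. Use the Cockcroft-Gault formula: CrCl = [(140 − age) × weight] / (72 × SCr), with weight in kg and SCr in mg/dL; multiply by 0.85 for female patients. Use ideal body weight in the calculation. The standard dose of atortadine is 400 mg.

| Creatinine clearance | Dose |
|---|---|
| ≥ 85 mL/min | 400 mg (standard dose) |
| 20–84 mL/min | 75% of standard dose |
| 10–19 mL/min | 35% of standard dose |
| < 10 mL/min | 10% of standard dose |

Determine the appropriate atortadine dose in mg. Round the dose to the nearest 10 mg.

CrCl = (140 − 70) × 100.8 / (72 × 1.49) × 0.85 = 7056.0 / 107.28 × 0.85 ≈ 55.9 mL/min
CrCl ≈ 56 mL/min → bracket 20–84 mL/min.
75% of 400 mg = 300 mg

300 mg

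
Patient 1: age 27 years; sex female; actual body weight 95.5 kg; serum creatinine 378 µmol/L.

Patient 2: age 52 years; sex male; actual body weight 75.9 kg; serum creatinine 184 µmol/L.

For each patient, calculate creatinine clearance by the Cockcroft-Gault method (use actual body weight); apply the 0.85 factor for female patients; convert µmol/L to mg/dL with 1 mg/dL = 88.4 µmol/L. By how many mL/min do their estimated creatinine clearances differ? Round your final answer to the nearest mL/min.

Patient 1: SCr = 378 / 88.4 = 4.276 mg/dL
Patient 1: CrCl = (140 − 27) × 95.5 / (72 × 4.276) × 0.85 = 10791.5 / 307.87 × 0.85 ≈ 29.8 mL/min
Patient 2: SCr = 184 / 88.4 = 2.081 mg/dL
Patient 2: CrCl = (140 − 52) × 75.9 / (72 × 2.081) = 6679.2 / 149.83 ≈ 44.6 mL/min
|29.8 − 44.6| = 14.8 mL/min

15 mL/min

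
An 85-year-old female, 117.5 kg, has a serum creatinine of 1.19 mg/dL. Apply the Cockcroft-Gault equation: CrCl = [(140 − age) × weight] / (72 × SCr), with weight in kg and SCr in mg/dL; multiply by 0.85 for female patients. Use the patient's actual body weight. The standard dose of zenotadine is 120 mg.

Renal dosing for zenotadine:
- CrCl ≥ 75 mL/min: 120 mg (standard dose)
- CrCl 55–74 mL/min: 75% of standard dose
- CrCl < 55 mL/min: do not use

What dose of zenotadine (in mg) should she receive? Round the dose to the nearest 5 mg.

CrCl = (140 − 85) × 117.5 / (72 × 1.19) × 0.85 = 6462.5 / 85.68 × 0.85 ≈ 64.1 mL/min
CrCl ≈ 64 mL/min → bracket 55–74 mL/min.
75% of 120 mg = 90 mg

90 mg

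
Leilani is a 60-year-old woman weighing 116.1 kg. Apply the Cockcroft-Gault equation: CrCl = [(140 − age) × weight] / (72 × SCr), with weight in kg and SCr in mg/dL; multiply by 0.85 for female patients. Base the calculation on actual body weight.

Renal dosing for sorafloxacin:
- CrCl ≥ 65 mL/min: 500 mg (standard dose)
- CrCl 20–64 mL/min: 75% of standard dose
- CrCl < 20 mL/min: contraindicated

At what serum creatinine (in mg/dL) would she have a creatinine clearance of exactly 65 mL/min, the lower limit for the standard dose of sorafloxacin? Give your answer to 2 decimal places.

1.69 mg/dL

Standard dose requires CrCl ≥ 65 mL/min.
Set (140 − 60) × 116.1 × 0.85 / (72 × SCr) = 65
SCr = (140 − 60) × 116.1 × 0.85 / (72 × 65) = 1.687 mg/dL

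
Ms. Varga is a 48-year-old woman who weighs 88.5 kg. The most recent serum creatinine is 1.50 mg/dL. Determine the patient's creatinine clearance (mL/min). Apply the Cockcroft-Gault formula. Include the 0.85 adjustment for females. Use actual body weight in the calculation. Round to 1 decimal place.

CrCl = (140 − 48) × 88.5 / (72 × 1.5) × 0.85 = 8142.0 / 108.00 × 0.85 ≈ 64.1 mL/min

64.1 mL/min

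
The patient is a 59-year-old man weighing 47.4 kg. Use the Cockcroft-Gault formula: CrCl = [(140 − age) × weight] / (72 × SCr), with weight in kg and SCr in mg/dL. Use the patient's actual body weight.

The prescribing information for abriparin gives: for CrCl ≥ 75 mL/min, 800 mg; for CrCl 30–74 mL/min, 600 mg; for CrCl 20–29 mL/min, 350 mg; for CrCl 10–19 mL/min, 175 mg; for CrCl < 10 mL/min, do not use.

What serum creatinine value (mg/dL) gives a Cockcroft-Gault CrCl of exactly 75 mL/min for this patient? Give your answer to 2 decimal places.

Standard dose requires CrCl ≥ 75 mL/min.
Set (140 − 59) × 47.4 / (72 × SCr) = 75
SCr = (140 − 59) × 47.4 / (72 × 75) = 0.711 mg/dL

0.71 mg/dL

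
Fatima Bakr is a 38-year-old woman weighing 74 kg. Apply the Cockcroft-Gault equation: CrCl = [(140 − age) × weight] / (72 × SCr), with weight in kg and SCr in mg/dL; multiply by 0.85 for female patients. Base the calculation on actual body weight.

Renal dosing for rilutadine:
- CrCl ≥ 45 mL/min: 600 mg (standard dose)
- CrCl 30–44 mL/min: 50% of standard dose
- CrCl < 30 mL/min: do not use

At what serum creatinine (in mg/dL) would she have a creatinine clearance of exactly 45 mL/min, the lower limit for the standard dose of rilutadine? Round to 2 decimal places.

1.98 mg/dL

Standard dose requires CrCl ≥ 45 mL/min.
Set (140 − 38) × 74 × 0.85 / (72 × SCr) = 45
SCr = (140 − 38) × 74 × 0.85 / (72 × 45) = 1.980 mg/dL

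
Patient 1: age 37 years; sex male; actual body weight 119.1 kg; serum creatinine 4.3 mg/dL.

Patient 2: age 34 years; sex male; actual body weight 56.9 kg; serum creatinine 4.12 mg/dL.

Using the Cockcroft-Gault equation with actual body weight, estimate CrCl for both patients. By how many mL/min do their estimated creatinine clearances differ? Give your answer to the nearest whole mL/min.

Patient 1: CrCl = (140 − 37) × 119.1 / (72 × 4.3) = 12267.3 / 309.60 ≈ 39.6 mL/min
Patient 2: CrCl = (140 − 34) × 56.9 / (72 × 4.12) = 6031.4 / 296.64 ≈ 20.3 mL/min
|39.6 − 20.3| = 19.3 mL/min

19 mL/min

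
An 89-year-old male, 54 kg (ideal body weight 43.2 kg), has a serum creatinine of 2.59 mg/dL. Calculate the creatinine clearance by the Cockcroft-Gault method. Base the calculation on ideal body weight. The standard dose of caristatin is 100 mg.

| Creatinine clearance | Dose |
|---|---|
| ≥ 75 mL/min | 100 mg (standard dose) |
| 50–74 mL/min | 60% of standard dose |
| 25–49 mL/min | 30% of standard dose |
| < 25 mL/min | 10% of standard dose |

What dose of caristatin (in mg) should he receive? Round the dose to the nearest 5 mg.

CrCl = (140 − 89) × 43.2 / (72 × 2.59) = 2203.2 / 186.48 ≈ 11.8 mL/min
CrCl ≈ 12 mL/min → bracket < 25 mL/min.
10% of 100 mg = 10 mg

10 mg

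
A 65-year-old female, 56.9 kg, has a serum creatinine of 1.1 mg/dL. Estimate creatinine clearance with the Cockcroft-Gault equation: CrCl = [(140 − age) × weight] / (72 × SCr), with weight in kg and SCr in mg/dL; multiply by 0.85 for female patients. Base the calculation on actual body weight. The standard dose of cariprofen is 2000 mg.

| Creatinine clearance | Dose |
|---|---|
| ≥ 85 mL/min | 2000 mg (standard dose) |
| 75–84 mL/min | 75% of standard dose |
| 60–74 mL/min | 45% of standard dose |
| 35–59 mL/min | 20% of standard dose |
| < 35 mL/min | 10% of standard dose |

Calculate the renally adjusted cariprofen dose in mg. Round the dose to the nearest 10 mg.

CrCl = (140 − 65) × 56.9 / (72 × 1.1) × 0.85 = 4267.5 / 79.20 × 0.85 ≈ 45.8 mL/min
CrCl ≈ 46 mL/min → bracket 35–59 mL/min.
20% of 2000 mg = 400 mg

400 mg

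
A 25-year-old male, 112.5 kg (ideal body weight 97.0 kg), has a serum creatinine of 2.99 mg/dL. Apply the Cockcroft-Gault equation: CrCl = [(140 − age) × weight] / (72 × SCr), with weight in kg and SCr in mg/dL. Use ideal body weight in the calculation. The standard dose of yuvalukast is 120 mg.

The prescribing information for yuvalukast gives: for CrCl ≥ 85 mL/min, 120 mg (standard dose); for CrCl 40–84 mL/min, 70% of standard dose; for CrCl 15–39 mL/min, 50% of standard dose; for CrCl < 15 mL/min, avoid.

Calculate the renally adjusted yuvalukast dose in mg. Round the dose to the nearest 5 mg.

CrCl = (140 − 25) × 97 / (72 × 2.99) = 11155.0 / 215.28 ≈ 51.8 mL/min
CrCl ≈ 52 mL/min → bracket 40–84 mL/min.
70% of 120 mg = 84 mg → 85 mg

85 mg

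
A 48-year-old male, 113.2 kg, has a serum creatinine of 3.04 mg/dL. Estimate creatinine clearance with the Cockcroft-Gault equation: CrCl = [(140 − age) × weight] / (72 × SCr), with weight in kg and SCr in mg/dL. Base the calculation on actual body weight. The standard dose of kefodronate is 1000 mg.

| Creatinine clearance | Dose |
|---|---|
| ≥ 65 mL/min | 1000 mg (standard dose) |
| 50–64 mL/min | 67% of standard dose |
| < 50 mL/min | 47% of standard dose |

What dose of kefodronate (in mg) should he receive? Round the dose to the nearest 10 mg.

CrCl = (140 − 48) × 113.2 / (72 × 3.04) = 10414.4 / 218.88 ≈ 47.6 mL/min
CrCl ≈ 48 mL/min → bracket < 50 mL/min.
47% of 1000 mg = 470 mg

470 mg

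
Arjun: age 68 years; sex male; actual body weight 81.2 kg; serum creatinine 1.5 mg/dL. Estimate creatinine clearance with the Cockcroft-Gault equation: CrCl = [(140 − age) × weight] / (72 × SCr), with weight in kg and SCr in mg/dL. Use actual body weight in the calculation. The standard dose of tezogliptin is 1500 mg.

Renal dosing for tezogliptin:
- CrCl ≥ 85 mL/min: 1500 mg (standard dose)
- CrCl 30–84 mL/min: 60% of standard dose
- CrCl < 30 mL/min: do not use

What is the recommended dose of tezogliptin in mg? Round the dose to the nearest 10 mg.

900 mg

CrCl = (140 − 68) × 81.2 / (72 × 1.5) = 5846.4 / 108.00 ≈ 54.1 mL/min
CrCl ≈ 54 mL/min → bracket 30–84 mL/min.
60% of 1500 mg = 900 mg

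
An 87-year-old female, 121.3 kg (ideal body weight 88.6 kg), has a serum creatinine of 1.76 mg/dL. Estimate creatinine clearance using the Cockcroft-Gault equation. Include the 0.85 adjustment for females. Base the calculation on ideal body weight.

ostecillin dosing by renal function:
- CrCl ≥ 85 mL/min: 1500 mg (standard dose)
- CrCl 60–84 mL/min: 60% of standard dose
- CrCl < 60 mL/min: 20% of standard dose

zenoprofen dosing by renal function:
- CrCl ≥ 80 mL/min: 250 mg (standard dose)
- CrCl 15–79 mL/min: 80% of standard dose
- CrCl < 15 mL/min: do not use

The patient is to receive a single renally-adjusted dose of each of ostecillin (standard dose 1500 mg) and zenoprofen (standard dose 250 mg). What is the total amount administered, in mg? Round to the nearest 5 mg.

CrCl = (140 − 87) × 88.6 / (72 × 1.76) × 0.85 = 4695.8 / 126.72 × 0.85 ≈ 31.5 mL/min
CrCl ≈ 31 mL/min.
ostecillin: < 60 mL/min → 20% of 1500 mg = 300 mg.
zenoprofen: 15–79 mL/min → 80% of 250 mg = 200 mg.
Total = 300 + 200 = 500 mg.

500 mg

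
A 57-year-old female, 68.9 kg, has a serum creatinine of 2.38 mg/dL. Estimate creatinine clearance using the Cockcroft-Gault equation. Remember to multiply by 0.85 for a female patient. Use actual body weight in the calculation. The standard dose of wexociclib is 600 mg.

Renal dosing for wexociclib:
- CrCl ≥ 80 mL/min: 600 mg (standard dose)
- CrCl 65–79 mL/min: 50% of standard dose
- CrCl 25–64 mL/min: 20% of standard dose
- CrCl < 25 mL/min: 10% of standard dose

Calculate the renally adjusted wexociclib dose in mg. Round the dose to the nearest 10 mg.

120 mg

CrCl = (140 − 57) × 68.9 / (72 × 2.38) × 0.85 = 5718.7 / 171.36 × 0.85 ≈ 28.4 mL/min
CrCl ≈ 28 mL/min → bracket 25–64 mL/min.
20% of 600 mg = 120 mg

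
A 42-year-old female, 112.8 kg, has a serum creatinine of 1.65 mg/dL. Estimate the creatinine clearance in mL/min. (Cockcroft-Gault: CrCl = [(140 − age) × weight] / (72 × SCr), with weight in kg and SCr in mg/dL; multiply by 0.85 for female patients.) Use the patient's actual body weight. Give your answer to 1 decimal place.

CrCl = (140 − 42) × 112.8 / (72 × 1.65) × 0.85 = 11054.4 / 118.80 × 0.85 ≈ 79.1 mL/min

79.1 mL/min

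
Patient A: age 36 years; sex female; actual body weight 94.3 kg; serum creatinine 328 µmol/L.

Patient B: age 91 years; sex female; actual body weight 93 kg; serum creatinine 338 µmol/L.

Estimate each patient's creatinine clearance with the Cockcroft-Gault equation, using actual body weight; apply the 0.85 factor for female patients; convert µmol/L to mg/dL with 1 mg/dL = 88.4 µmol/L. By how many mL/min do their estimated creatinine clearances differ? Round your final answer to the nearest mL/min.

17 mL/min

Patient A: SCr = 328 / 88.4 = 3.71 mg/dL
Patient A: CrCl = (140 − 36) × 94.3 / (72 × 3.71) × 0.85 = 9807.2 / 267.12 × 0.85 ≈ 31.2 mL/min
Patient B: SCr = 338 / 88.4 = 3.824 mg/dL
Patient B: CrCl = (140 − 91) × 93 / (72 × 3.824) × 0.85 = 4557.0 / 275.33 × 0.85 ≈ 14.1 mL/min
|31.2 − 14.1| = 17.1 mL/min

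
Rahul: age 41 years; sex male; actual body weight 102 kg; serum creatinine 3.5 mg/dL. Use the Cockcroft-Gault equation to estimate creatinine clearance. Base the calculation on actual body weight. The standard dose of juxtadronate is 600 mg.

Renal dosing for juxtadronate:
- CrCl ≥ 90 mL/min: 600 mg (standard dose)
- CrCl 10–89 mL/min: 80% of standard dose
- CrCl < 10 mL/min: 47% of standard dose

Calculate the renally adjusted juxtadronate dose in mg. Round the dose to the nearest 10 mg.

480 mg

CrCl = (140 − 41) × 102 / (72 × 3.5) = 10098.0 / 252.00 ≈ 40.1 mL/min
CrCl ≈ 40 mL/min → bracket 10–89 mL/min.
80% of 600 mg = 480 mg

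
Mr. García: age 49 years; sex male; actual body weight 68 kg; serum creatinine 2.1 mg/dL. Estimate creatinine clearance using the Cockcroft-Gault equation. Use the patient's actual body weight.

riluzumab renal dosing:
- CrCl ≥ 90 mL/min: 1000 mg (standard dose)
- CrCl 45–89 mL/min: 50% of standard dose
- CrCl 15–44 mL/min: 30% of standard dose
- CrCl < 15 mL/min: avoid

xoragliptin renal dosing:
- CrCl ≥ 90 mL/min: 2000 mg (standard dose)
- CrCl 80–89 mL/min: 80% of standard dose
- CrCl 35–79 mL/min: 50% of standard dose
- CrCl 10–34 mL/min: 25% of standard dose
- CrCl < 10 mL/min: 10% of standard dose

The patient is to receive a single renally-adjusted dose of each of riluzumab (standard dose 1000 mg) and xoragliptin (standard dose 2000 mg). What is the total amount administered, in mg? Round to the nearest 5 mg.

CrCl = (140 − 49) × 68 / (72 × 2.1) = 6188.0 / 151.20 ≈ 40.9 mL/min
CrCl ≈ 41 mL/min.
riluzumab: 15–44 mL/min → 30% of 1000 mg = 300 mg.
xoragliptin: 35–79 mL/min → 50% of 2000 mg = 1000 mg.
Total = 300 + 1000 = 1300 mg.

1300 mg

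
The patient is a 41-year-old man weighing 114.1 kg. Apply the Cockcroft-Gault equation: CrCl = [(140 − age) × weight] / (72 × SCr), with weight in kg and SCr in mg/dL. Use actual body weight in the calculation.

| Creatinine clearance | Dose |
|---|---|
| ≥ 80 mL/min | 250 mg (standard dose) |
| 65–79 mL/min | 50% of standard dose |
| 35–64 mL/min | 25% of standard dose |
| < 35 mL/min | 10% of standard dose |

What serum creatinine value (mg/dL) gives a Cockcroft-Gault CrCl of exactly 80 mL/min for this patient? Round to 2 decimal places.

1.96 mg/dL

Standard dose requires CrCl ≥ 80 mL/min.
Set (140 − 41) × 114.1 / (72 × SCr) = 80
SCr = (140 − 41) × 114.1 / (72 × 80) = 1.961 mg/dL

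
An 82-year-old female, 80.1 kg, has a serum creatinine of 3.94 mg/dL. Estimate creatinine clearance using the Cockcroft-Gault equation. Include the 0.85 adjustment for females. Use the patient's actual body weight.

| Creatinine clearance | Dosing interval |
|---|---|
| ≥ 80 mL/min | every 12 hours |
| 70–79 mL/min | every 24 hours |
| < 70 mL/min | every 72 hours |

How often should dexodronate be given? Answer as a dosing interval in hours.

every 72 hours

CrCl = (140 − 82) × 80.1 / (72 × 3.94) × 0.85 = 4645.8 / 283.68 × 0.85 ≈ 13.9 mL/min
CrCl ≈ 14 mL/min → bracket < 70 mL/min → every 72 hours.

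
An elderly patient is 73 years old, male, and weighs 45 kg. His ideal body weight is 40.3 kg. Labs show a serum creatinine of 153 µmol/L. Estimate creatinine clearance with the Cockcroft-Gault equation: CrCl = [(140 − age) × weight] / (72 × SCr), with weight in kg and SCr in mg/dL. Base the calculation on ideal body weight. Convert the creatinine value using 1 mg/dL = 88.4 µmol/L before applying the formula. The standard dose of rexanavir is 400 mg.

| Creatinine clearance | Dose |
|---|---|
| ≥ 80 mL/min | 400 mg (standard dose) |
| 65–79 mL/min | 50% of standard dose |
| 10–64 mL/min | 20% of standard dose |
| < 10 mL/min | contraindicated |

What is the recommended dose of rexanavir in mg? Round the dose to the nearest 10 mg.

80 mg

SCr = 153 / 88.4 = 1.731 mg/dL
CrCl = (140 − 73) × 40.3 / (72 × 1.731) = 2700.1 / 124.63 ≈ 21.7 mL/min
CrCl ≈ 22 mL/min → bracket 10–64 mL/min.
20% of 400 mg = 80 mg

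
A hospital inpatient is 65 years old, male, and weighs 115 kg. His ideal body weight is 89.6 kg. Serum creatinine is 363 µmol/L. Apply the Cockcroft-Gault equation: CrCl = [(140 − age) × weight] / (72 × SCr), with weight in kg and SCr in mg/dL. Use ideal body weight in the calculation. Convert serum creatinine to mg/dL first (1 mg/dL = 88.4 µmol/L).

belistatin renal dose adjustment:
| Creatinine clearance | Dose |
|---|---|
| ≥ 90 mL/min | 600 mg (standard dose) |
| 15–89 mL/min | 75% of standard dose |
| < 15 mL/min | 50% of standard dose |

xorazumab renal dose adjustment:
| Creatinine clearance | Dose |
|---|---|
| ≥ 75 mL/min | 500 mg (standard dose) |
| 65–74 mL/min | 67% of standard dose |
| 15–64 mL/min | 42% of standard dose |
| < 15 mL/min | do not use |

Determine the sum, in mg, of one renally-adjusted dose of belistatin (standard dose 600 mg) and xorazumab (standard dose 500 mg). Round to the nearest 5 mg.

SCr = 363 / 88.4 = 4.106 mg/dL
CrCl = (140 − 65) × 89.6 / (72 × 4.106) = 6720.0 / 295.63 ≈ 22.7 mL/min
CrCl ≈ 23 mL/min.
belistatin: 15–89 mL/min → 75% of 600 mg = 450 mg.
xorazumab: 15–64 mL/min → 42% of 500 mg = 210 mg.
Total = 450 + 210 = 660 mg.

660 mg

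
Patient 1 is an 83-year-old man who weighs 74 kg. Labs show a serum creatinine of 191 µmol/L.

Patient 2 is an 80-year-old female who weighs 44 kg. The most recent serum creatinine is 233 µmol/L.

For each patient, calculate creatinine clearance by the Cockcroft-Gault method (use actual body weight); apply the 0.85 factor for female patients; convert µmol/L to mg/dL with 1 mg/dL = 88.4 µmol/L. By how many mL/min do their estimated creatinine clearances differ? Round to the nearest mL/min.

Patient 1: SCr = 191 / 88.4 = 2.161 mg/dL
Patient 1: CrCl = (140 − 83) × 74 / (72 × 2.161) = 4218.0 / 155.59 ≈ 27.1 mL/min
Patient 2: SCr = 233 / 88.4 = 2.636 mg/dL
Patient 2: CrCl = (140 − 80) × 44 / (72 × 2.636) × 0.85 = 2640.0 / 189.79 × 0.85 ≈ 11.8 mL/min
|27.1 − 11.8| = 15.3 mL/min

15 mL/min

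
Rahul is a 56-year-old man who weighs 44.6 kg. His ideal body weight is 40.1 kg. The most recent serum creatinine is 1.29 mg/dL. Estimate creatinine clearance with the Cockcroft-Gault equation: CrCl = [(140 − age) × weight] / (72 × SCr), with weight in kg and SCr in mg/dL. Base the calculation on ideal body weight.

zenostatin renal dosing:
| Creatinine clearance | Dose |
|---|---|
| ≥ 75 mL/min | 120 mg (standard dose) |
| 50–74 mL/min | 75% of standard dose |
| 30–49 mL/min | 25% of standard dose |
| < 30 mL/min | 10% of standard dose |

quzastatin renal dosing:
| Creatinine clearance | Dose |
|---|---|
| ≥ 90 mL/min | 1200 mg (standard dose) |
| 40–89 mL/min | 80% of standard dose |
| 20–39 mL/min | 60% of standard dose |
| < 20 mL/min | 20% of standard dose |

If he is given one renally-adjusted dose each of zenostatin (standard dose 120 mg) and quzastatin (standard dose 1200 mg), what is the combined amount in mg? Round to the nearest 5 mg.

750 mg

CrCl = (140 − 56) × 40.1 / (72 × 1.29) = 3368.4 / 92.88 ≈ 36.3 mL/min
CrCl ≈ 36 mL/min.
zenostatin: 30–49 mL/min → 25% of 120 mg = 30 mg.
quzastatin: 20–39 mL/min → 60% of 1200 mg = 720 mg.
Total = 30 + 720 = 750 mg.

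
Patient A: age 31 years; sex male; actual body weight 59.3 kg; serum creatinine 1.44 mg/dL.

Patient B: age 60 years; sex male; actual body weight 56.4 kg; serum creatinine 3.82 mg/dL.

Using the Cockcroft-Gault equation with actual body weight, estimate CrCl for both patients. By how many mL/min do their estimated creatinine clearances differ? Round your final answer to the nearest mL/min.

46 mL/min

Patient A: CrCl = (140 − 31) × 59.3 / (72 × 1.44) = 6463.7 / 103.68 ≈ 62.3 mL/min
Patient B: CrCl = (140 − 60) × 56.4 / (72 × 3.82) = 4512.0 / 275.04 ≈ 16.4 mL/min
|62.3 − 16.4| = 45.9 mL/min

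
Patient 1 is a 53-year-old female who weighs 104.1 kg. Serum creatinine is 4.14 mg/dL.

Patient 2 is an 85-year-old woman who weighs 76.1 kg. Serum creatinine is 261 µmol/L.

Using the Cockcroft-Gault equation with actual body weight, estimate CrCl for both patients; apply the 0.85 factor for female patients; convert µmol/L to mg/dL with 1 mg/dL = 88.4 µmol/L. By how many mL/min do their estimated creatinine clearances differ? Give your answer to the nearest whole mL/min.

Patient 1: CrCl = (140 − 53) × 104.1 / (72 × 4.14) × 0.85 = 9056.7 / 298.08 × 0.85 ≈ 25.8 mL/min
Patient 2: SCr = 261 / 88.4 = 2.952 mg/dL
Patient 2: CrCl = (140 − 85) × 76.1 / (72 × 2.952) × 0.85 = 4185.5 / 212.54 × 0.85 ≈ 16.7 mL/min
|25.8 − 16.7| = 9.1 mL/min

9 mL/min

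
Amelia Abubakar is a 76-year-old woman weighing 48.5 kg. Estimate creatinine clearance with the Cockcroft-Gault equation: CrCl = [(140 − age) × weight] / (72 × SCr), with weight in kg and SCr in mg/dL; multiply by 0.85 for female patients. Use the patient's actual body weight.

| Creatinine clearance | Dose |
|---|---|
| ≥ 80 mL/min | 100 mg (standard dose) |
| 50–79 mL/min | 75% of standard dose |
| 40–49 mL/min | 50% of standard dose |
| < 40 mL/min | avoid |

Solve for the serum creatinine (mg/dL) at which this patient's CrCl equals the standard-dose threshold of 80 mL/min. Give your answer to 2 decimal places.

Standard dose requires CrCl ≥ 80 mL/min.
Set (140 − 76) × 48.5 × 0.85 / (72 × SCr) = 80
SCr = (140 − 76) × 48.5 × 0.85 / (72 × 80) = 0.458 mg/dL

0.46 mg/dL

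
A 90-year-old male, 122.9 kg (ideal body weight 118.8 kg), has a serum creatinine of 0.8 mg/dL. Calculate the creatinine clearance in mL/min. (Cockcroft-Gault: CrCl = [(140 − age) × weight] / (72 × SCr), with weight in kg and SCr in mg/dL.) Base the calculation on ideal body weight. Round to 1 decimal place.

103.1 mL/min

CrCl = (140 − 90) × 118.8 / (72 × 0.8) = 5940.0 / 57.60 ≈ 103.1 mL/min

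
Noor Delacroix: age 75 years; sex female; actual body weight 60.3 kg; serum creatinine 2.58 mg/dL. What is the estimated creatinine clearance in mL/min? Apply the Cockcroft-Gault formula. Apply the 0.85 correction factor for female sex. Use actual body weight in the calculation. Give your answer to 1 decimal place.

CrCl = (140 − 75) × 60.3 / (72 × 2.58) × 0.85 = 3919.5 / 185.76 × 0.85 ≈ 17.9 mL/min

17.9 mL/min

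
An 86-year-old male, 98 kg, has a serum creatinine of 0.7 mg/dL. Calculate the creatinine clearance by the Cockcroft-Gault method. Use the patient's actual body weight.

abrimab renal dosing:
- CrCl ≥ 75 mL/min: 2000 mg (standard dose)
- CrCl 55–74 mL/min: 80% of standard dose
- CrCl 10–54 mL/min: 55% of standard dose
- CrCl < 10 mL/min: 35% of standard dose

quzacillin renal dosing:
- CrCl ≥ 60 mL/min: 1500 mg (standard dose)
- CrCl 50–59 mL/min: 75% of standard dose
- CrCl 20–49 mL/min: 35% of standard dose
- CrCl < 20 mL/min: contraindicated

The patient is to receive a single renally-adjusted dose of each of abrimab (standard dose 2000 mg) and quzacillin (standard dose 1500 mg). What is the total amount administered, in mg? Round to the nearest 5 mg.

3500 mg

CrCl = (140 − 86) × 98 / (72 × 0.7) = 5292.0 / 50.40 ≈ 105.0 mL/min
CrCl ≈ 105 mL/min.
abrimab: ≥ 75 mL/min → 100% of 2000 mg = 2000 mg.
quzacillin: ≥ 60 mL/min → 100% of 1500 mg = 1500 mg.
Total = 2000 + 1500 = 3500 mg.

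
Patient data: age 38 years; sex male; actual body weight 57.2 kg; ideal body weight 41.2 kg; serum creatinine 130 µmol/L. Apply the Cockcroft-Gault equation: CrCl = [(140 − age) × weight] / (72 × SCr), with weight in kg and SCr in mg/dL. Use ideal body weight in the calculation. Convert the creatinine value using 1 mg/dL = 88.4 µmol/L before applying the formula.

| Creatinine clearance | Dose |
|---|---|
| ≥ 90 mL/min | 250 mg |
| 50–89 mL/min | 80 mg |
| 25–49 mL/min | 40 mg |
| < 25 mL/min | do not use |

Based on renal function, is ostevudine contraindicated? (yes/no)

SCr = 130 / 88.4 = 1.471 mg/dL
CrCl = (140 − 38) × 41.2 / (72 × 1.471) = 4202.4 / 105.91 ≈ 39.7 mL/min
CrCl ≈ 40 mL/min, which is ≥ 25 mL/min.

no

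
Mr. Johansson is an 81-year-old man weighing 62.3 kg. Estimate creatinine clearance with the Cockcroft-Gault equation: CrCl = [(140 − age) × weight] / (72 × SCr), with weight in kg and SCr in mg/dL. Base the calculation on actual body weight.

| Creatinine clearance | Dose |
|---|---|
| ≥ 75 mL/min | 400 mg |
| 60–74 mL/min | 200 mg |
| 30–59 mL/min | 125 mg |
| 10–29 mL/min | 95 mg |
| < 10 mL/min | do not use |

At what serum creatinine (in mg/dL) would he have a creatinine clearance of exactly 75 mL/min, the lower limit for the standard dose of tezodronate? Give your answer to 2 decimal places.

0.68 mg/dL

Standard dose requires CrCl ≥ 75 mL/min.
Set (140 − 81) × 62.3 / (72 × SCr) = 75
SCr = (140 − 81) × 62.3 / (72 × 75) = 0.681 mg/dL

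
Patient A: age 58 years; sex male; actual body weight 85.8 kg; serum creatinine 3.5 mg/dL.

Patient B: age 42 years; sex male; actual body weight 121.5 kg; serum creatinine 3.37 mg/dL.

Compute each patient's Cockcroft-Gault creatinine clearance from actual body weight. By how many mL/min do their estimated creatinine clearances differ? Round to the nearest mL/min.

Patient A: CrCl = (140 − 58) × 85.8 / (72 × 3.5) = 7035.6 / 252.00 ≈ 27.9 mL/min
Patient B: CrCl = (140 − 42) × 121.5 / (72 × 3.37) = 11907.0 / 242.64 ≈ 49.1 mL/min
|27.9 − 49.1| = 21.2 mL/min

21 mL/min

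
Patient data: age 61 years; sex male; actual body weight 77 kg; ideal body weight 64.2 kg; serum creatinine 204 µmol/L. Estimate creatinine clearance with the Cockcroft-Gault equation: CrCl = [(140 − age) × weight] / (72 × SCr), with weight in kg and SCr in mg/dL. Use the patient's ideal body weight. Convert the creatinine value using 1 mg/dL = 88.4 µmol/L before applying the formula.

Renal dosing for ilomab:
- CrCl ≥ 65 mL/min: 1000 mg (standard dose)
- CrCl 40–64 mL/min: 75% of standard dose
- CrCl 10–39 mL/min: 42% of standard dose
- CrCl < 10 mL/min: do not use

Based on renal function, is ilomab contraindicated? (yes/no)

no

SCr = 204 / 88.4 = 2.308 mg/dL
CrCl = (140 − 61) × 64.2 / (72 × 2.308) = 5071.8 / 166.18 ≈ 30.5 mL/min
CrCl ≈ 31 mL/min, which is ≥ 10 mL/min.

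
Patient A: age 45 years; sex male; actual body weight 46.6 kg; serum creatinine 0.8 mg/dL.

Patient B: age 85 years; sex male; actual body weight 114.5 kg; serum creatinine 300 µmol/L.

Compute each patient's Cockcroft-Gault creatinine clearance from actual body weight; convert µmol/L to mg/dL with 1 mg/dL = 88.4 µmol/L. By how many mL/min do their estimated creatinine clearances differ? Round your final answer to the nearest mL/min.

Patient A: CrCl = (140 − 45) × 46.6 / (72 × 0.8) = 4427.0 / 57.60 ≈ 76.9 mL/min
Patient B: SCr = 300 / 88.4 = 3.394 mg/dL
Patient B: CrCl = (140 − 85) × 114.5 / (72 × 3.394) = 6297.5 / 244.37 ≈ 25.8 mL/min
|76.9 − 25.8| = 51.1 mL/min

51 mL/min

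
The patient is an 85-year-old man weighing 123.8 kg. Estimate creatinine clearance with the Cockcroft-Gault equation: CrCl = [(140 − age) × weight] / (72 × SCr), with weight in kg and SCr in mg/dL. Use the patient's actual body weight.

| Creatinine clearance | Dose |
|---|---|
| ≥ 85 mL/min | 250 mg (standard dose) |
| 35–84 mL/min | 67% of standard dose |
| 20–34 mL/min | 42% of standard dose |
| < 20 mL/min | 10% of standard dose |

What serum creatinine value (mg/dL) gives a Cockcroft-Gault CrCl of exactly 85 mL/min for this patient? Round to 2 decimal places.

1.11 mg/dL

Standard dose requires CrCl ≥ 85 mL/min.
Set (140 − 85) × 123.8 / (72 × SCr) = 85
SCr = (140 − 85) × 123.8 / (72 × 85) = 1.113 mg/dL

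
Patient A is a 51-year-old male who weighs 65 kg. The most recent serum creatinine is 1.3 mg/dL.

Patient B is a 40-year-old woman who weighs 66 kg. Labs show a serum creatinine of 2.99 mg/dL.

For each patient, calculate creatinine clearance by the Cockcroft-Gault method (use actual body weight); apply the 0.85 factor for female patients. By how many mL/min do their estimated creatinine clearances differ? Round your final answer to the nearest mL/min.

Patient A: CrCl = (140 − 51) × 65 / (72 × 1.3) = 5785.0 / 93.60 ≈ 61.8 mL/min
Patient B: CrCl = (140 − 40) × 66 / (72 × 2.99) × 0.85 = 6600.0 / 215.28 × 0.85 ≈ 26.1 mL/min
|61.8 − 26.1| = 35.7 mL/min

36 mL/min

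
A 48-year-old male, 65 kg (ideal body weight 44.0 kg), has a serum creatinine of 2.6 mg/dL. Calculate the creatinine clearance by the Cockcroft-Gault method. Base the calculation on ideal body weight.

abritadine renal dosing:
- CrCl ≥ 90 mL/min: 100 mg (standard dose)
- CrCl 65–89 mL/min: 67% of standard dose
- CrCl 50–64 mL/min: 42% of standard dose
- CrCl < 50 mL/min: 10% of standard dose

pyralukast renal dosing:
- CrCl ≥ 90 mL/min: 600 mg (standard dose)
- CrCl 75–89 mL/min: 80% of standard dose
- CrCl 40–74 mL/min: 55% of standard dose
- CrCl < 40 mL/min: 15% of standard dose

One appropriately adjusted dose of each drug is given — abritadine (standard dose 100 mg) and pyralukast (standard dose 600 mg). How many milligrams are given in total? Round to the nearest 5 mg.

CrCl = (140 − 48) × 44 / (72 × 2.6) = 4048.0 / 187.20 ≈ 21.6 mL/min
CrCl ≈ 22 mL/min.
abritadine: < 50 mL/min → 10% of 100 mg = 10 mg.
pyralukast: < 40 mL/min → 15% of 600 mg = 90 mg.
Total = 10 + 90 = 100 mg.

100 mg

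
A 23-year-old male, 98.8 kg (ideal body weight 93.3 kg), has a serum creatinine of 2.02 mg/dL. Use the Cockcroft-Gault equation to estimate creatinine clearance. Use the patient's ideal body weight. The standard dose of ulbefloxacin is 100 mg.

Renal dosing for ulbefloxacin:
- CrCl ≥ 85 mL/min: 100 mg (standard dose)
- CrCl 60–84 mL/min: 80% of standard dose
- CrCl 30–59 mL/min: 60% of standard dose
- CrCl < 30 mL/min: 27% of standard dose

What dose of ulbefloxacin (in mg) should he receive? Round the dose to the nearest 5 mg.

80 mg

CrCl = (140 − 23) × 93.3 / (72 × 2.02) = 10916.1 / 145.44 ≈ 75.1 mL/min
CrCl ≈ 75 mL/min → bracket 60–84 mL/min.
80% of 100 mg = 80 mg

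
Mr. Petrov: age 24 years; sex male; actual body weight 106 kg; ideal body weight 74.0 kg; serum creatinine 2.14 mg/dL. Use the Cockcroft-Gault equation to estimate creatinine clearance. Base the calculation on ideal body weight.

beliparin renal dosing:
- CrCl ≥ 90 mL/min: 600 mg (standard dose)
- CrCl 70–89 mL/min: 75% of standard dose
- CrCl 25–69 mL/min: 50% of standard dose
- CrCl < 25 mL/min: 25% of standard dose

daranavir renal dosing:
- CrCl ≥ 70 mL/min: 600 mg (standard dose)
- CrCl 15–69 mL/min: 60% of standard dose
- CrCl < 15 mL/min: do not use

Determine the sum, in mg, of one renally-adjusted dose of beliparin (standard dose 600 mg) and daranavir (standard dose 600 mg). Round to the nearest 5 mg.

660 mg

CrCl = (140 − 24) × 74 / (72 × 2.14) = 8584.0 / 154.08 ≈ 55.7 mL/min
CrCl ≈ 56 mL/min.
beliparin: 25–69 mL/min → 50% of 600 mg = 300 mg.
daranavir: 15–69 mL/min → 60% of 600 mg = 360 mg.
Total = 300 + 360 = 660 mg.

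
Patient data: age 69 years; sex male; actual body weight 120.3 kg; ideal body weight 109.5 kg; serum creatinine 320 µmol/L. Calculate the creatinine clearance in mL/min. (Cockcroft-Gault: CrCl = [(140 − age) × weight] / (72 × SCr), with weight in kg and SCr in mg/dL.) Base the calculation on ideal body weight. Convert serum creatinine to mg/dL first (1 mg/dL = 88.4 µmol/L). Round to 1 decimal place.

SCr = 320 / 88.4 = 3.62 mg/dL
CrCl = (140 − 69) × 109.5 / (72 × 3.62) = 7774.5 / 260.64 ≈ 29.8 mL/min

29.8 mL/min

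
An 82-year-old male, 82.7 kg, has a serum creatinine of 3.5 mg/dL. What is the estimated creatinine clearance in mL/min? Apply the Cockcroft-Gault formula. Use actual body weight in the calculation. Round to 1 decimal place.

19.0 mL/min

CrCl = (140 − 82) × 82.7 / (72 × 3.5) = 4796.6 / 252.00 ≈ 19.0 mL/min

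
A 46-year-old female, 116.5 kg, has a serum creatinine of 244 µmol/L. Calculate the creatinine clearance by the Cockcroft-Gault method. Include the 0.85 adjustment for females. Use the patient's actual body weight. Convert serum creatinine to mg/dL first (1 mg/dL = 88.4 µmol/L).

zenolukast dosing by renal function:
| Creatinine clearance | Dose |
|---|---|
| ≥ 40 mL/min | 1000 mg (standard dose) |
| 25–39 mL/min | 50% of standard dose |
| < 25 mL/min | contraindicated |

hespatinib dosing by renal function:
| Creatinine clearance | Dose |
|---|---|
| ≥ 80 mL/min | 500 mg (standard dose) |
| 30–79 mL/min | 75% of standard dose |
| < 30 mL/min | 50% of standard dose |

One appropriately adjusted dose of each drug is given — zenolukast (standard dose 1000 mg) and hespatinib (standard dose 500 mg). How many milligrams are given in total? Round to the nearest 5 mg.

1375 mg

SCr = 244 / 88.4 = 2.76 mg/dL
CrCl = (140 − 46) × 116.5 / (72 × 2.76) × 0.85 = 10951.0 / 198.72 × 0.85 ≈ 46.8 mL/min
CrCl ≈ 47 mL/min.
zenolukast: ≥ 40 mL/min → 100% of 1000 mg = 1000 mg.
hespatinib: 30–79 mL/min → 75% of 500 mg = 375 mg.
Total = 1000 + 375 = 1375 mg.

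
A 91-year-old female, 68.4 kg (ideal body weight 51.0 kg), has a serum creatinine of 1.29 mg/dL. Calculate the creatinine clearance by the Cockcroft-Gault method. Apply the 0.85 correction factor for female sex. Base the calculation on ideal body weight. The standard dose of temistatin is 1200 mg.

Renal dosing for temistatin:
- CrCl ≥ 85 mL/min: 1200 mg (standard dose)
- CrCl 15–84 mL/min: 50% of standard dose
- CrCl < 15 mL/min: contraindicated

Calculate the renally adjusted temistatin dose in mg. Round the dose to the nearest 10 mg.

CrCl = (140 − 91) × 51 / (72 × 1.29) × 0.85 = 2499.0 / 92.88 × 0.85 ≈ 22.9 mL/min
CrCl ≈ 23 mL/min → bracket 15–84 mL/min.
50% of 1200 mg = 600 mg

600 mg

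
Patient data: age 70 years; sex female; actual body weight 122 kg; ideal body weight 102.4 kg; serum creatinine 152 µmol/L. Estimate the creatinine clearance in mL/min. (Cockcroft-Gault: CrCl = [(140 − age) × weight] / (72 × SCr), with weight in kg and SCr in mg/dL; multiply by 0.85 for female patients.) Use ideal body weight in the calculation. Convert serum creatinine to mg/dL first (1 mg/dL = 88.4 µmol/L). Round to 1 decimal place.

49.2 mL/min

SCr = 152 / 88.4 = 1.719 mg/dL
CrCl = (140 − 70) × 102.4 / (72 × 1.719) × 0.85 = 7168.0 / 123.77 × 0.85 ≈ 49.2 mL/min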